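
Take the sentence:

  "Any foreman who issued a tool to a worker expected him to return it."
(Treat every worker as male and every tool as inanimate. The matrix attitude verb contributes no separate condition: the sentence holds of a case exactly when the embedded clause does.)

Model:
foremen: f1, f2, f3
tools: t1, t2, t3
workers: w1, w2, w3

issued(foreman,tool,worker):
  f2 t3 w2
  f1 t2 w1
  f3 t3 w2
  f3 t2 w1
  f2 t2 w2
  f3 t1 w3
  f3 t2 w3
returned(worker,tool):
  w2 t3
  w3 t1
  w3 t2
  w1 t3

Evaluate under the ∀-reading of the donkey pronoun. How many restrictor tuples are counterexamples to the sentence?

"him" takes "a worker" as antecedent and "it" takes "a tool"; both are donkey pronouns co-varying with the restrictor.
Strong reading: for every (f,t,w) with issued(f,t,w), returned(w,t).
Restrictor triples: (f1,t2,w1)→returned(w1,t2) ✗  (f2,t2,w2)→returned(w2,t2) ✗  (f2,t3,w2)→returned(w2,t3) ✓  (f3,t1,w3)→returned(w3,t1) ✓  (f3,t2,w1)→returned(w1,t2) ✗  (f3,t2,w3)→returned(w3,t2) ✓  (f3,t3,w2)→returned(w2,t3) ✓
Counterexamples (restrictor triples failing the scope): 3.

3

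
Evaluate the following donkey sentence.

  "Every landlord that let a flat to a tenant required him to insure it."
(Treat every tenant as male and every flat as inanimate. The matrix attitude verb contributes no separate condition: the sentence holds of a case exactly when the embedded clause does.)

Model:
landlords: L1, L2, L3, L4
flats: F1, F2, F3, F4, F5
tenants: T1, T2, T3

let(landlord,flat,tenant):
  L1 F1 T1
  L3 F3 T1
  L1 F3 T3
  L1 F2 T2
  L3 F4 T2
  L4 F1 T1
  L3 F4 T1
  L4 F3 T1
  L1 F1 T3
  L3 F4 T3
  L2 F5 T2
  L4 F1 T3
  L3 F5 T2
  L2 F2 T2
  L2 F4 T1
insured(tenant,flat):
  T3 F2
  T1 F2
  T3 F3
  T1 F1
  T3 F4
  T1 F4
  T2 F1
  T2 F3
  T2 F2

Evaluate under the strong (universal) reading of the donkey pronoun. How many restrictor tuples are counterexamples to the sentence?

7

"him" takes "a tenant" as antecedent and "it" takes "a flat"; both are donkey pronouns co-varying with the restrictor.
Strong reading: for every (l,f,t) with let(l,f,t), insured(t,f).
Restrictor triples: (L1,F1,T1)→insured(T1,F1) ✓  (L1,F1,T3)→insured(T3,F1) ✗  (L1,F2,T2)→insured(T2,F2) ✓  (L1,F3,T3)→insured(T3,F3) ✓  (L2,F2,T2)→insured(T2,F2) ✓  (L2,F4,T1)→insured(T1,F4) ✓  (L2,F5,T2)→insured(T2,F5) ✗  (L3,F3,T1)→insured(T1,F3) ✗  (L3,F4,T1)→insured(T1,F4) ✓  (L3,F4,T2)→insured(T2,F4) ✗  (L3,F4,T3)→insured(T3,F4) ✓  (L3,F5,T2)→insured(T2,F5) ✗  (L4,F1,T1)→insured(T1,F1) ✓  (L4,F1,T3)→insured(T3,F1) ✗  (L4,F3,T1)→insured(T1,F3) ✗
Counterexamples (restrictor triples failing the scope): 7.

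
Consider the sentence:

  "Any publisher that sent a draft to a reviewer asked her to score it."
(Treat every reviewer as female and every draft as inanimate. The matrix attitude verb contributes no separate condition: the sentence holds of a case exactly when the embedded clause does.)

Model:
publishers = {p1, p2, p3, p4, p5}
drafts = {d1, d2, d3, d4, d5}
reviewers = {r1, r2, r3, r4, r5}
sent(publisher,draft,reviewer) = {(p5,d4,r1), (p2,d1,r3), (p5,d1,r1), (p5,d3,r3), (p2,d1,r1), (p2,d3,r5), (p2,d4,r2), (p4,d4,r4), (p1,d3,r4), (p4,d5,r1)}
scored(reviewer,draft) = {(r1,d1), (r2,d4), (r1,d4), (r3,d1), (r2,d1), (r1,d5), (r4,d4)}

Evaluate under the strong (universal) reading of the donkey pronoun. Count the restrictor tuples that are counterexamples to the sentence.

"her" takes "a reviewer" as antecedent and "it" takes "a draft"; both are donkey pronouns co-varying with the restrictor.
Strong reading: for every (p,d,r) with sent(p,d,r), scored(r,d).
Restrictor triples: (p1,d3,r4)→scored(r4,d3) ✗  (p2,d1,r1)→scored(r1,d1) ✓  (p2,d1,r3)→scored(r3,d1) ✓  (p2,d3,r5)→scored(r5,d3) ✗  (p2,d4,r2)→scored(r2,d4) ✓  (p4,d4,r4)→scored(r4,d4) ✓  (p4,d5,r1)→scored(r1,d5) ✓  (p5,d1,r1)→scored(r1,d1) ✓  (p5,d3,r3)→scored(r3,d3) ✗  (p5,d4,r1)→scored(r1,d4) ✓
Counterexamples (restrictor triples failing the scope): 3.

3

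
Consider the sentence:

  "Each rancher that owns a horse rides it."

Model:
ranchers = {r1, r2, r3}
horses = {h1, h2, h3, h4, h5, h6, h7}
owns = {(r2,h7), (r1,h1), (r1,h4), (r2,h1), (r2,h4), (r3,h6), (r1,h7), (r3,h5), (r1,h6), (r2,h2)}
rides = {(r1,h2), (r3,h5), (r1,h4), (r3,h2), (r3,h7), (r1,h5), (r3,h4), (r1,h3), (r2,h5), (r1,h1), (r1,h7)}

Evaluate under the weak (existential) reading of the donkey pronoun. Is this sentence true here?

"it" takes "a horse" as antecedent — a donkey pronoun bound across the clause boundary.
Weak reading: every rancher r with some owns-horse has at least one owns-horse h such that rides(r,h).
Per rancher: r1:✓  r2:✗  r3:✓
r2 has no witness among its owns-horses.

False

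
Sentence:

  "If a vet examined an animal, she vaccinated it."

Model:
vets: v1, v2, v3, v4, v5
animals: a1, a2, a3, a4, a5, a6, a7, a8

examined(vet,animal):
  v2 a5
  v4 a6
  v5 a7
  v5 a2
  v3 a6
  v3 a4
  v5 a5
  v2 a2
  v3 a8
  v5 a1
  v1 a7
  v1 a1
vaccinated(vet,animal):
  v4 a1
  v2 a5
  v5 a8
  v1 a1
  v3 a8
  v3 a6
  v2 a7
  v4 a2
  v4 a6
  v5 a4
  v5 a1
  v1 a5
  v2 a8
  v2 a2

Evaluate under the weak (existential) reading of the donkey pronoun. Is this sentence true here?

True

"it" takes "an animal" as antecedent — a donkey pronoun bound across the clause boundary.
Weak reading: every vet v with some examined-animal has at least one examined-animal a such that vaccinated(v,a).
Per vet: v1:✓  v2:✓  v3:✓  v4:✓  v5:✓
Every vet in the restrictor has a witness.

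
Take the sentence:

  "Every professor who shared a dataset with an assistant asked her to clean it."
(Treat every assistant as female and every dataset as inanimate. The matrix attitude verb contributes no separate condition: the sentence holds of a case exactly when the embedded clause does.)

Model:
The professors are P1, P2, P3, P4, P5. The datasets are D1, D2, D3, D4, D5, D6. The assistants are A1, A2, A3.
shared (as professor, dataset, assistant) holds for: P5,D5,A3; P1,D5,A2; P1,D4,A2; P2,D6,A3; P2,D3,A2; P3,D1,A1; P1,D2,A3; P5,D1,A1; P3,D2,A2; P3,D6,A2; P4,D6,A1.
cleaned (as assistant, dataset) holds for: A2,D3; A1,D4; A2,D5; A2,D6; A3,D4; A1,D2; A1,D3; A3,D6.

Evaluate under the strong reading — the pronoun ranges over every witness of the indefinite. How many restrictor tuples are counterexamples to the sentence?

7

"her" takes "an assistant" as antecedent and "it" takes "a dataset"; both are donkey pronouns co-varying with the restrictor.
Strong reading: for every (p,d,a) with shared(p,d,a), cleaned(a,d).
Restrictor triples: (P1,D2,A3)→cleaned(A3,D2) ✗  (P1,D4,A2)→cleaned(A2,D4) ✗  (P1,D5,A2)→cleaned(A2,D5) ✓  (P2,D3,A2)→cleaned(A2,D3) ✓  (P2,D6,A3)→cleaned(A3,D6) ✓  (P3,D1,A1)→cleaned(A1,D1) ✗  (P3,D2,A2)→cleaned(A2,D2) ✗  (P3,D6,A2)→cleaned(A2,D6) ✓  (P4,D6,A1)→cleaned(A1,D6) ✗  (P5,D1,A1)→cleaned(A1,D1) ✗  (P5,D5,A3)→cleaned(A3,D5) ✗
Counterexamples (restrictor triples failing the scope): 7.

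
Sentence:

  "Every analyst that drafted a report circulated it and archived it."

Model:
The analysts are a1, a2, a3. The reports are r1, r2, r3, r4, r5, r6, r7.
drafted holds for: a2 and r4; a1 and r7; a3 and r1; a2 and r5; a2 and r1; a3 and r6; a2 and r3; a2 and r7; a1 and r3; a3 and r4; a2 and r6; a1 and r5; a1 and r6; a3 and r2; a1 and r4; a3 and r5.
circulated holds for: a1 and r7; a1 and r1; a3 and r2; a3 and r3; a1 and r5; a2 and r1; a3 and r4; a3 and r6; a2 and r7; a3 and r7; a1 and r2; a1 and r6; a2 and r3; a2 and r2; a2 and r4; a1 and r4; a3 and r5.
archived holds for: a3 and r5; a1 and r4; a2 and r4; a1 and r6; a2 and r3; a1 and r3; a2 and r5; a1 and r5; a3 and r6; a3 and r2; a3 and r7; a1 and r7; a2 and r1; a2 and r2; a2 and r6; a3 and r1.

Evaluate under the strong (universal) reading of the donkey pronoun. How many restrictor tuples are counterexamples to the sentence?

"it" takes "a report" as antecedent — a donkey pronoun bound across the clause boundary.
Strong reading: for every (a,r) with drafted(a,r), circulated(a,r) ∧ archived(a,r).
Restrictor pairs: (a1,r3) ✗  (a1,r4) ✓  (a1,r5) ✓  (a1,r6) ✓  (a1,r7) ✓  (a2,r1) ✓  (a2,r3) ✓  (a2,r4) ✓  (a2,r5) ✗  (a2,r6) ✗  (a2,r7) ✗  (a3,r1) ✗  (a3,r2) ✓  (a3,r4) ✗  (a3,r5) ✓  (a3,r6) ✓
Counterexamples (restrictor pairs failing the scope): 6.

6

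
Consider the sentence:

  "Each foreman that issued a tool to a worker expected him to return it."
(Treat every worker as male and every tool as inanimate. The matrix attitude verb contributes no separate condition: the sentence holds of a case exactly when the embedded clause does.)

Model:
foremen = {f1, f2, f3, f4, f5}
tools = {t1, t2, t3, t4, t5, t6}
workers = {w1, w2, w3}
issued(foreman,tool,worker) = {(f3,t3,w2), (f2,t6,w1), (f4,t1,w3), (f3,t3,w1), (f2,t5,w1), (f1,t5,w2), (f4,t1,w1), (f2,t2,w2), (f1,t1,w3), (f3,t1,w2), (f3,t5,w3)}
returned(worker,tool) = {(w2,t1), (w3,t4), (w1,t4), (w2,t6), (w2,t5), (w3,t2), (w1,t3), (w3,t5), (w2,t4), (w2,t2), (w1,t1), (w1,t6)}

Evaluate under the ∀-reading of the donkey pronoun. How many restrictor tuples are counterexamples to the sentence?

4

"him" takes "a worker" as antecedent and "it" takes "a tool"; both are donkey pronouns co-varying with the restrictor.
Strong reading: for every (f,t,w) with issued(f,t,w), returned(w,t).
Restrictor triples: (f1,t1,w3)→returned(w3,t1) ✗  (f1,t5,w2)→returned(w2,t5) ✓  (f2,t2,w2)→returned(w2,t2) ✓  (f2,t5,w1)→returned(w1,t5) ✗  (f2,t6,w1)→returned(w1,t6) ✓  (f3,t1,w2)→returned(w2,t1) ✓  (f3,t3,w1)→returned(w1,t3) ✓  (f3,t3,w2)→returned(w2,t3) ✗  (f3,t5,w3)→returned(w3,t5) ✓  (f4,t1,w1)→returned(w1,t1) ✓  (f4,t1,w3)→returned(w3,t1) ✗
Counterexamples (restrictor triples failing the scope): 4.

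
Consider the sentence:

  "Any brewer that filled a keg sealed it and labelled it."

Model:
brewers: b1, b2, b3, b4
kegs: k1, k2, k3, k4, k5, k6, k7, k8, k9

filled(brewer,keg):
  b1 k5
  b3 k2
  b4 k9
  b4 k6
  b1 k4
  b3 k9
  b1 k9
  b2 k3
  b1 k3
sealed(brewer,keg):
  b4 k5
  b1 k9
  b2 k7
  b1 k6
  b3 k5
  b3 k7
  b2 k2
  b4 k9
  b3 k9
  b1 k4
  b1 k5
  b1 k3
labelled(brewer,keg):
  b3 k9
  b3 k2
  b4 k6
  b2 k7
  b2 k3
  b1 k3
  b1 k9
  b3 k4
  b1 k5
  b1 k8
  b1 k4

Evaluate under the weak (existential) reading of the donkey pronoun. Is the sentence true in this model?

"it" takes "a keg" as antecedent — a donkey pronoun bound across the clause boundary.
Weak reading: every brewer b with some filled-keg has at least one filled-keg k such that sealed(b,k) ∧ labelled(b,k).
Per brewer: b1:✓  b2:✗  b3:✓  b4:✗
b2 has no witness among its filled-kegs.

False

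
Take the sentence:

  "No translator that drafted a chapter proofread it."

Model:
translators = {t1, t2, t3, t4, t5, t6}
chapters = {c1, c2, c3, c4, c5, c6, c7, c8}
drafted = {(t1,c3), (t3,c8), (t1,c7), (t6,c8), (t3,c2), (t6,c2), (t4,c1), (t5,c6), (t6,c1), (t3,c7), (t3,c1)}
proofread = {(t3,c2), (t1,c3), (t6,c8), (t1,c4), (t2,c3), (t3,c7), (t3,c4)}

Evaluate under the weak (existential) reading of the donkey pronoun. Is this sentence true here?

"it" takes "a chapter" as antecedent — a donkey pronoun bound across the clause boundary.
Truth condition: for no (t,c) with drafted(t,c) does proofread(t,c) hold.
Restrictor pairs — does the scope hold? (t1,c3):holds  (t1,c7):fails  (t3,c1):fails  (t3,c2):holds  (t3,c7):holds  (t3,c8):fails  (t4,c1):fails  (t5,c6):fails  (t6,c1):fails  (t6,c2):fails  (t6,c8):holds
Scope holds for 4 pair(s), so the sentence is false.

False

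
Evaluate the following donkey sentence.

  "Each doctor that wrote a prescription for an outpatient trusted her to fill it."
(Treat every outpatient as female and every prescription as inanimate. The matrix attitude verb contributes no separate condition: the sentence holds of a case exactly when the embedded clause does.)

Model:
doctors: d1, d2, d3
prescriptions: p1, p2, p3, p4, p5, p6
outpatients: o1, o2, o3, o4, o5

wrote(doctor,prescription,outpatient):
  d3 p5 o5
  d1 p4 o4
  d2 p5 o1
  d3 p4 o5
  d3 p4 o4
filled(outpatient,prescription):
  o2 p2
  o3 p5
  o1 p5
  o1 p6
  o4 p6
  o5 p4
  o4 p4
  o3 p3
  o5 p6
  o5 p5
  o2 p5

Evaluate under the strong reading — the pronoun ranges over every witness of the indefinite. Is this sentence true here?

True

"her" takes "an outpatient" as antecedent and "it" takes "a prescription"; both are donkey pronouns co-varying with the restrictor.
Strong reading: for every (d,p,o) with wrote(d,p,o), filled(o,p).
Restrictor triples: (d1,p4,o4)→filled(o4,p4) ✓  (d2,p5,o1)→filled(o1,p5) ✓  (d3,p4,o4)→filled(o4,p4) ✓  (d3,p4,o5)→filled(o5,p4) ✓  (d3,p5,o5)→filled(o5,p5) ✓
Every restrictor triple satisfies the scope.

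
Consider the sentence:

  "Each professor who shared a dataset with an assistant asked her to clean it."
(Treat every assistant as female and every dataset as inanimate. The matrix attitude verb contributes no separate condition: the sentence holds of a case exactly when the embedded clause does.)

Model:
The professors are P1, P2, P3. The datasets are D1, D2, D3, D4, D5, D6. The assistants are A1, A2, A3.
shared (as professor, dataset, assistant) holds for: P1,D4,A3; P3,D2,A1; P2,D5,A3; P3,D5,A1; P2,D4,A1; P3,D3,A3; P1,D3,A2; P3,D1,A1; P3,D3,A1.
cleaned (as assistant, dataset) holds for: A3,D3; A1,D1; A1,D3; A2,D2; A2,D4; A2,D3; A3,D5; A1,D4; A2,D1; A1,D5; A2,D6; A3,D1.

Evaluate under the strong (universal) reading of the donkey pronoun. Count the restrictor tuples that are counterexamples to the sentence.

2

"her" takes "an assistant" as antecedent and "it" takes "a dataset"; both are donkey pronouns co-varying with the restrictor.
Strong reading: for every (p,d,a) with shared(p,d,a), cleaned(a,d).
Restrictor triples: (P1,D3,A2)→cleaned(A2,D3) ✓  (P1,D4,A3)→cleaned(A3,D4) ✗  (P2,D4,A1)→cleaned(A1,D4) ✓  (P2,D5,A3)→cleaned(A3,D5) ✓  (P3,D1,A1)→cleaned(A1,D1) ✓  (P3,D2,A1)→cleaned(A1,D2) ✗  (P3,D3,A1)→cleaned(A1,D3) ✓  (P3,D3,A3)→cleaned(A3,D3) ✓  (P3,D5,A1)→cleaned(A1,D5) ✓
Counterexamples (restrictor triples failing the scope): 2.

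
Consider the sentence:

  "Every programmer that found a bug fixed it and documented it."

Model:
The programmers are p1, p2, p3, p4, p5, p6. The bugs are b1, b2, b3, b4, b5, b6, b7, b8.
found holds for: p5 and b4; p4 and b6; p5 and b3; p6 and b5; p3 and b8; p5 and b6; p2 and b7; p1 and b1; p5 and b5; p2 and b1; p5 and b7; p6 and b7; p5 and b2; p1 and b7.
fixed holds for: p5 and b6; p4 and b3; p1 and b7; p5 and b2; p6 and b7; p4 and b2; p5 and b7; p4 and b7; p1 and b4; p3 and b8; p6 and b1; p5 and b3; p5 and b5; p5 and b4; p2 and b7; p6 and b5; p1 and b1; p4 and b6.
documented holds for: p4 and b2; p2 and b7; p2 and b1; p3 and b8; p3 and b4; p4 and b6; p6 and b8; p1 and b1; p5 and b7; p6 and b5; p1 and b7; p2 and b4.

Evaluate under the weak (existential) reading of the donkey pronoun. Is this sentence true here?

"it" takes "a bug" as antecedent — a donkey pronoun bound across the clause boundary.
Weak reading: every programmer p with some found-bug has at least one found-bug b such that fixed(p,b) ∧ documented(p,b).
Per programmer: p1:✓  p2:✓  p3:✓  p4:✓  p5:✓  p6:✓
Every programmer in the restrictor has a witness.

True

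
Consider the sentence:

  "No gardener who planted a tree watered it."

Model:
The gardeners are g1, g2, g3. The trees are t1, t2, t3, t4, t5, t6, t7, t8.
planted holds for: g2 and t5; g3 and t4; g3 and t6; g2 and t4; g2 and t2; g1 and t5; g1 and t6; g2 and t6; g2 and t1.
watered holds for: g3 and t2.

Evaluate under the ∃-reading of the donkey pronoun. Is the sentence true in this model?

True

"it" takes "a tree" as antecedent — a donkey pronoun bound across the clause boundary.
Truth condition: for no (g,t) with planted(g,t) does watered(g,t) hold.
Restrictor pairs — does the scope hold? (g1,t5):fails  (g1,t6):fails  (g2,t1):fails  (g2,t2):fails  (g2,t4):fails  (g2,t5):fails  (g2,t6):fails  (g3,t4):fails  (g3,t6):fails
Scope holds for no restrictor pair, so the sentence is true.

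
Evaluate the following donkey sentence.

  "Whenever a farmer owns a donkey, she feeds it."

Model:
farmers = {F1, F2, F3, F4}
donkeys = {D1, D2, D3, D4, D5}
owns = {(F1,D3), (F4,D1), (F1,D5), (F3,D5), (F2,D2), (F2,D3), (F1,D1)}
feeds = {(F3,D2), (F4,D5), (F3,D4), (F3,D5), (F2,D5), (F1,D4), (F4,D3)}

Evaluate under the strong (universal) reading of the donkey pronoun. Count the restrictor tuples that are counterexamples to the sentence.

"it" takes "a donkey" as antecedent — a donkey pronoun bound across the clause boundary.
Strong reading: for every (f,d) with owns(f,d), feeds(f,d).
Restrictor pairs: (F1,D1) ✗  (F1,D3) ✗  (F1,D5) ✗  (F2,D2) ✗  (F2,D3) ✗  (F3,D5) ✓  (F4,D1) ✗
Counterexamples (restrictor pairs failing the scope): 6.

6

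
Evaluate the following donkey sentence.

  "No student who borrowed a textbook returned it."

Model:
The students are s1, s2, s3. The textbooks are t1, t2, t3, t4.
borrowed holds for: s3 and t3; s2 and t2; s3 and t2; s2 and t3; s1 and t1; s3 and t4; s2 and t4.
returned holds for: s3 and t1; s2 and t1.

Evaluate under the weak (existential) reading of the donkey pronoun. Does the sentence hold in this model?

"it" takes "a textbook" as antecedent — a donkey pronoun bound across the clause boundary.
Truth condition: for no (s,t) with borrowed(s,t) does returned(s,t) hold.
Restrictor pairs — does the scope hold? (s1,t1):fails  (s2,t2):fails  (s2,t3):fails  (s2,t4):fails  (s3,t2):fails  (s3,t3):fails  (s3,t4):fails
Scope holds for no restrictor pair, so the sentence is true.

True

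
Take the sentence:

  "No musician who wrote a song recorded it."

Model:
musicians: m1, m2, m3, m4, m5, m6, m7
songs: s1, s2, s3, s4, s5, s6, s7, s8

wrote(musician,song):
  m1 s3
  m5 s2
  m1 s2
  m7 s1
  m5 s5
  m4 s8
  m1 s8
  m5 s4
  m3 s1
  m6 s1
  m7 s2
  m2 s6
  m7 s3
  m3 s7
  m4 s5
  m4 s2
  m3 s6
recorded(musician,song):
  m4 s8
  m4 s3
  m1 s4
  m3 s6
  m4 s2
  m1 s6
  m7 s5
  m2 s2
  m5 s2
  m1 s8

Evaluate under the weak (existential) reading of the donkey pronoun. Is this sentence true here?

"it" takes "a song" as antecedent — a donkey pronoun bound across the clause boundary.
Truth condition: for no (m,s) with wrote(m,s) does recorded(m,s) hold.
Restrictor pairs — does the scope hold? (m1,s2):fails  (m1,s3):fails  (m1,s8):holds  (m2,s6):fails  (m3,s1):fails  (m3,s6):holds  (m3,s7):fails  (m4,s2):holds  (m4,s5):fails  (m4,s8):holds  (m5,s2):holds  (m5,s4):fails  (m5,s5):fails  (m6,s1):fails  (m7,s1):fails  (m7,s2):fails  (m7,s3):fails
Scope holds for 5 pair(s), so the sentence is false.

False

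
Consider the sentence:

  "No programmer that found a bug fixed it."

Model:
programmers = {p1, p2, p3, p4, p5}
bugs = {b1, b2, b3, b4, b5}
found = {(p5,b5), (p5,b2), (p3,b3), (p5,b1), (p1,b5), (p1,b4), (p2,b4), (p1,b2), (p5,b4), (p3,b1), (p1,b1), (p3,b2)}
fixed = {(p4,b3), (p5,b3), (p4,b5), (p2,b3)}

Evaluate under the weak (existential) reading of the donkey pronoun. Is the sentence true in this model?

"it" takes "a bug" as antecedent — a donkey pronoun bound across the clause boundary.
Truth condition: for no (p,b) with found(p,b) does fixed(p,b) hold.
Restrictor pairs — does the scope hold? (p1,b1):fails  (p1,b2):fails  (p1,b4):fails  (p1,b5):fails  (p2,b4):fails  (p3,b1):fails  (p3,b2):fails  (p3,b3):fails  (p5,b1):fails  (p5,b2):fails  (p5,b4):fails  (p5,b5):fails
Scope holds for no restrictor pair, so the sentence is true.

True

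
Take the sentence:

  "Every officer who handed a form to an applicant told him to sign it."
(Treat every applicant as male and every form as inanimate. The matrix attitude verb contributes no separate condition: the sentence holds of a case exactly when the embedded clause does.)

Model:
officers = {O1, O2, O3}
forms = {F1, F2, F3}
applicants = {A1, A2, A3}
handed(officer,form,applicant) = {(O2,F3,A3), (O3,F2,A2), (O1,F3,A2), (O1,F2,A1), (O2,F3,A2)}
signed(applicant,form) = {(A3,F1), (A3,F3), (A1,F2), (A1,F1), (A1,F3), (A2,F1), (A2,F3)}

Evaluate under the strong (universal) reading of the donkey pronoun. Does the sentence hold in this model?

"him" takes "an applicant" as antecedent and "it" takes "a form"; both are donkey pronouns co-varying with the restrictor.
Strong reading: for every (o,f,a) with handed(o,f,a), signed(a,f).
Restrictor triples: (O1,F2,A1)→signed(A1,F2) ✓  (O1,F3,A2)→signed(A2,F3) ✓  (O2,F3,A2)→signed(A2,F3) ✓  (O2,F3,A3)→signed(A3,F3) ✓  (O3,F2,A2)→signed(A2,F2) ✗
Counterexample: (O3,F2,A2) — signed(A2,F2) does not hold.

False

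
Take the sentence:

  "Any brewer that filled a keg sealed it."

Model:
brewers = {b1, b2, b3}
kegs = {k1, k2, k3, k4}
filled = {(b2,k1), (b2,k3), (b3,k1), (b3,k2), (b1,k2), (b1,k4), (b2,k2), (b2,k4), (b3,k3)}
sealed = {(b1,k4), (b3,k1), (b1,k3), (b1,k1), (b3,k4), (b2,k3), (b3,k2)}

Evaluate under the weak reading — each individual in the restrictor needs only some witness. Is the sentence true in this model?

True

"it" takes "a keg" as antecedent — a donkey pronoun bound across the clause boundary.
Weak reading: every brewer b with some filled-keg has at least one filled-keg k such that sealed(b,k).
Per brewer: b1:✓  b2:✓  b3:✓
Every brewer in the restrictor has a witness.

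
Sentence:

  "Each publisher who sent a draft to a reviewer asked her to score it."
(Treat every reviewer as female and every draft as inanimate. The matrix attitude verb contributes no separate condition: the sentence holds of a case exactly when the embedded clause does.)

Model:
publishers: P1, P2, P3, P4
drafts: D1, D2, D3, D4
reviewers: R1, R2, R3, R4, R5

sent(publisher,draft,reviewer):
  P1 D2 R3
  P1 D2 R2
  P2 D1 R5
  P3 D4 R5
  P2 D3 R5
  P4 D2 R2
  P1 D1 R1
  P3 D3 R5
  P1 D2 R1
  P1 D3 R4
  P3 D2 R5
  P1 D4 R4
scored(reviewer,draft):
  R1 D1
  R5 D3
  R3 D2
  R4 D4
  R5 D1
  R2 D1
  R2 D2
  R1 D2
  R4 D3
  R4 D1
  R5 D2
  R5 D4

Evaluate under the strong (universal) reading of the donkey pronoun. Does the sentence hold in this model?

"her" takes "a reviewer" as antecedent and "it" takes "a draft"; both are donkey pronouns co-varying with the restrictor.
Strong reading: for every (p,d,r) with sent(p,d,r), scored(r,d).
Restrictor triples: (P1,D1,R1)→scored(R1,D1) ✓  (P1,D2,R1)→scored(R1,D2) ✓  (P1,D2,R2)→scored(R2,D2) ✓  (P1,D2,R3)→scored(R3,D2) ✓  (P1,D3,R4)→scored(R4,D3) ✓  (P1,D4,R4)→scored(R4,D4) ✓  (P2,D1,R5)→scored(R5,D1) ✓  (P2,D3,R5)→scored(R5,D3) ✓  (P3,D2,R5)→scored(R5,D2) ✓  (P3,D3,R5)→scored(R5,D3) ✓  (P3,D4,R5)→scored(R5,D4) ✓  (P4,D2,R2)→scored(R2,D2) ✓
Every restrictor triple satisfies the scope.

True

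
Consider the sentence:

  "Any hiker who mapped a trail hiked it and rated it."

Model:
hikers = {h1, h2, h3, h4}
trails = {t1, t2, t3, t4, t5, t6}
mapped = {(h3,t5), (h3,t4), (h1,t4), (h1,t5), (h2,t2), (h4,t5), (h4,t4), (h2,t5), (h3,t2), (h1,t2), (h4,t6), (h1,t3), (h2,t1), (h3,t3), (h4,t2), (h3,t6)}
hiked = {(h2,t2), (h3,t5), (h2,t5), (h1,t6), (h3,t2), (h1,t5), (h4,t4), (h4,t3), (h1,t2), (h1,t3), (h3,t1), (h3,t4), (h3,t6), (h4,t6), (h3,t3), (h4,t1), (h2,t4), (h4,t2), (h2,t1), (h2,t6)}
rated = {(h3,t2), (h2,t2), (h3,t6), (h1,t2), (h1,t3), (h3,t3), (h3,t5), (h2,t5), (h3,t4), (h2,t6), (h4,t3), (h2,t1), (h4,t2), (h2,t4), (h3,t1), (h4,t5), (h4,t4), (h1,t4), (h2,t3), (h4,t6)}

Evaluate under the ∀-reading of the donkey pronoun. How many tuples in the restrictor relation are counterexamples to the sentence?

"it" takes "a trail" as antecedent — a donkey pronoun bound across the clause boundary.
Strong reading: for every (h,t) with mapped(h,t), hiked(h,t) ∧ rated(h,t).
Restrictor pairs: (h1,t2) ✓  (h1,t3) ✓  (h1,t4) ✗  (h1,t5) ✗  (h2,t1) ✓  (h2,t2) ✓  (h2,t5) ✓  (h3,t2) ✓  (h3,t3) ✓  (h3,t4) ✓  (h3,t5) ✓  (h3,t6) ✓  (h4,t2) ✓  (h4,t4) ✓  (h4,t5) ✗  (h4,t6) ✓
Counterexamples (restrictor pairs failing the scope): 3.

3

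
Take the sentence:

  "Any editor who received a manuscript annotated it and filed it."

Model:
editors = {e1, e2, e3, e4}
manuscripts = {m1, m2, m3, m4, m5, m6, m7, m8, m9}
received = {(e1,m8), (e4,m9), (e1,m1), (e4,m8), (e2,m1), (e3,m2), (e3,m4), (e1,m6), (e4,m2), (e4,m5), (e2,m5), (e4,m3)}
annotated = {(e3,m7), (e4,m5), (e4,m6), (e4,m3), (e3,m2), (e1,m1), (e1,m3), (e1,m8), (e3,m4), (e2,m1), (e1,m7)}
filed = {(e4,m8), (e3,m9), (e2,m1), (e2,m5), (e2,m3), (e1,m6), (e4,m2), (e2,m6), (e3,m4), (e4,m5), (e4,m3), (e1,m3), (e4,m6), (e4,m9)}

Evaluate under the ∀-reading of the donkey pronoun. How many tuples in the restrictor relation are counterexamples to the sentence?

8

"it" takes "a manuscript" as antecedent — a donkey pronoun bound across the clause boundary.
Strong reading: for every (e,m) with received(e,m), annotated(e,m) ∧ filed(e,m).
Restrictor pairs: (e1,m1) ✗  (e1,m6) ✗  (e1,m8) ✗  (e2,m1) ✓  (e2,m5) ✗  (e3,m2) ✗  (e3,m4) ✓  (e4,m2) ✗  (e4,m3) ✓  (e4,m5) ✓  (e4,m8) ✗  (e4,m9) ✗
Counterexamples (restrictor pairs failing the scope): 8.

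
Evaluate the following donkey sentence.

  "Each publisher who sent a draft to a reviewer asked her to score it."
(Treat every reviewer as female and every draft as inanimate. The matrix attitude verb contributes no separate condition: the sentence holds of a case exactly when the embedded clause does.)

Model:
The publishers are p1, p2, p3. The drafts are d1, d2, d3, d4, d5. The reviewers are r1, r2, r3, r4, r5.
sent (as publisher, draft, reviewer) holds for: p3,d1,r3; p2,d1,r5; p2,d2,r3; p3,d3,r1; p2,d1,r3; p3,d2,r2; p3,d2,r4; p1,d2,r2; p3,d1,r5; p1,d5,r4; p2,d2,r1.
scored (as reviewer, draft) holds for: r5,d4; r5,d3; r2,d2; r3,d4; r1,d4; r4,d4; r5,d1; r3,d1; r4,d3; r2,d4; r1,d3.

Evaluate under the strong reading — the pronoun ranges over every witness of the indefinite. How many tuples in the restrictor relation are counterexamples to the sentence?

4

"her" takes "a reviewer" as antecedent and "it" takes "a draft"; both are donkey pronouns co-varying with the restrictor.
Strong reading: for every (p,d,r) with sent(p,d,r), scored(r,d).
Restrictor triples: (p1,d2,r2)→scored(r2,d2) ✓  (p1,d5,r4)→scored(r4,d5) ✗  (p2,d1,r3)→scored(r3,d1) ✓  (p2,d1,r5)→scored(r5,d1) ✓  (p2,d2,r1)→scored(r1,d2) ✗  (p2,d2,r3)→scored(r3,d2) ✗  (p3,d1,r3)→scored(r3,d1) ✓  (p3,d1,r5)→scored(r5,d1) ✓  (p3,d2,r2)→scored(r2,d2) ✓  (p3,d2,r4)→scored(r4,d2) ✗  (p3,d3,r1)→scored(r1,d3) ✓
Counterexamples (restrictor triples failing the scope): 4.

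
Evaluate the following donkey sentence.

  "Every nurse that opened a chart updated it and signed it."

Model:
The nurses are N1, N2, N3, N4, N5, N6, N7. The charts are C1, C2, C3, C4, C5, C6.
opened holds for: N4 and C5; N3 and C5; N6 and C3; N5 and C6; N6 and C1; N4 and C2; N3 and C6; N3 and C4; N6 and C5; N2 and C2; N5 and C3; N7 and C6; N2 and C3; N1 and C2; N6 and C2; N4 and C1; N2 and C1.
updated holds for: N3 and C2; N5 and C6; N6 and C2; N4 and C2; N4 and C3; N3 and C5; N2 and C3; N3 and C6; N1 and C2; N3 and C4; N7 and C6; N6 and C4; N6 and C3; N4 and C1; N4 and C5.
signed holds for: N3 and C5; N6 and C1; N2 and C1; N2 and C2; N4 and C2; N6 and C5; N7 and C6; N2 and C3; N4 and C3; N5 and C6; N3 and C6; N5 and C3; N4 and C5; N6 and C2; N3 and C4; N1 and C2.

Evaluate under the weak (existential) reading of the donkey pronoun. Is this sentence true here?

True

"it" takes "a chart" as antecedent — a donkey pronoun bound across the clause boundary.
Weak reading: every nurse n with some opened-chart has at least one opened-chart c such that updated(n,c) ∧ signed(n,c).
Per nurse: N1:✓  N2:✓  N3:✓  N4:✓  N5:✓  N6:✓  N7:✓
Every nurse in the restrictor has a witness.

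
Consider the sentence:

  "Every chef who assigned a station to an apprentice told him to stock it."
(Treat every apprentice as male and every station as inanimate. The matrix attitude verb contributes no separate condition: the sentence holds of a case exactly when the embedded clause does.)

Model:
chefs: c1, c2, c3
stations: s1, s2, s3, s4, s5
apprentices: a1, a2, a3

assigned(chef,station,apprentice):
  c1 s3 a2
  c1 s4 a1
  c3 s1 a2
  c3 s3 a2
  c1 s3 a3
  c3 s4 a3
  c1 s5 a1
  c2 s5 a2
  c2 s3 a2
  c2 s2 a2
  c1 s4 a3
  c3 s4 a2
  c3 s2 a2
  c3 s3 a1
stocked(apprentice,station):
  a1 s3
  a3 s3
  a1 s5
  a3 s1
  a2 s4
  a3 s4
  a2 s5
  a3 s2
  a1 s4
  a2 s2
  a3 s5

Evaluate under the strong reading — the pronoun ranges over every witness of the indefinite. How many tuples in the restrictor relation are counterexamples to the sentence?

4

"him" takes "an apprentice" as antecedent and "it" takes "a station"; both are donkey pronouns co-varying with the restrictor.
Strong reading: for every (c,s,a) with assigned(c,s,a), stocked(a,s).
Restrictor triples: (c1,s3,a2)→stocked(a2,s3) ✗  (c1,s3,a3)→stocked(a3,s3) ✓  (c1,s4,a1)→stocked(a1,s4) ✓  (c1,s4,a3)→stocked(a3,s4) ✓  (c1,s5,a1)→stocked(a1,s5) ✓  (c2,s2,a2)→stocked(a2,s2) ✓  (c2,s3,a2)→stocked(a2,s3) ✗  (c2,s5,a2)→stocked(a2,s5) ✓  (c3,s1,a2)→stocked(a2,s1) ✗  (c3,s2,a2)→stocked(a2,s2) ✓  (c3,s3,a1)→stocked(a1,s3) ✓  (c3,s3,a2)→stocked(a2,s3) ✗  (c3,s4,a2)→stocked(a2,s4) ✓  (c3,s4,a3)→stocked(a3,s4) ✓
Counterexamples (restrictor triples failing the scope): 4.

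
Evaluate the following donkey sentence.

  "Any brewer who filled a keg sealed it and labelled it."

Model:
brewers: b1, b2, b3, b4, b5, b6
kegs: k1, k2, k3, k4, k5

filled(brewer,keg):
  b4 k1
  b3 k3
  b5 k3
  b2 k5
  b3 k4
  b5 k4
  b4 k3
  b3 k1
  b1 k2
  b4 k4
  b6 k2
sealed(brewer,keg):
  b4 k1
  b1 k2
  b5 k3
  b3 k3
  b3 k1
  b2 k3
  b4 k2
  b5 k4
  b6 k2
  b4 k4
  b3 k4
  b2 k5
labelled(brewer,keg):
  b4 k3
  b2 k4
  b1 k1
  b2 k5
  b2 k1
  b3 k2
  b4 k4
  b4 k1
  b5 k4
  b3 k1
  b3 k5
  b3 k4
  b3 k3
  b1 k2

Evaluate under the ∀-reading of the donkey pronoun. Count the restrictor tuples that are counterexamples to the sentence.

3

"it" takes "a keg" as antecedent — a donkey pronoun bound across the clause boundary.
Strong reading: for every (b,k) with filled(b,k), sealed(b,k) ∧ labelled(b,k).
Restrictor pairs: (b1,k2) ✓  (b2,k5) ✓  (b3,k1) ✓  (b3,k3) ✓  (b3,k4) ✓  (b4,k1) ✓  (b4,k3) ✗  (b4,k4) ✓  (b5,k3) ✗  (b5,k4) ✓  (b6,k2) ✗
Counterexamples (restrictor pairs failing the scope): 3.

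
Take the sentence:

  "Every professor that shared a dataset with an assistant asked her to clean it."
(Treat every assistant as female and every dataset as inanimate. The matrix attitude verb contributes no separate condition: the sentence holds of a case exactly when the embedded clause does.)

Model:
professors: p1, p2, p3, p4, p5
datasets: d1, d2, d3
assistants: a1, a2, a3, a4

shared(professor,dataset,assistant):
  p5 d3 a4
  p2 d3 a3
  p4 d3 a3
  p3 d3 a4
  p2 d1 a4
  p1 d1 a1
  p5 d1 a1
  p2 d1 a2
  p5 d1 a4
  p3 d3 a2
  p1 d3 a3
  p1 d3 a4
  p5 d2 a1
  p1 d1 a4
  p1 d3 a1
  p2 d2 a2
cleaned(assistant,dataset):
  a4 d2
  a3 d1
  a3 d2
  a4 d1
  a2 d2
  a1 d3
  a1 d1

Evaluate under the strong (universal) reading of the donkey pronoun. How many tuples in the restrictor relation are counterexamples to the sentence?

"her" takes "an assistant" as antecedent and "it" takes "a dataset"; both are donkey pronouns co-varying with the restrictor.
Strong reading: for every (p,d,a) with shared(p,d,a), cleaned(a,d).
Restrictor triples: (p1,d1,a1)→cleaned(a1,d1) ✓  (p1,d1,a4)→cleaned(a4,d1) ✓  (p1,d3,a1)→cleaned(a1,d3) ✓  (p1,d3,a3)→cleaned(a3,d3) ✗  (p1,d3,a4)→cleaned(a4,d3) ✗  (p2,d1,a2)→cleaned(a2,d1) ✗  (p2,d1,a4)→cleaned(a4,d1) ✓  (p2,d2,a2)→cleaned(a2,d2) ✓  (p2,d3,a3)→cleaned(a3,d3) ✗  (p3,d3,a2)→cleaned(a2,d3) ✗  (p3,d3,a4)→cleaned(a4,d3) ✗  (p4,d3,a3)→cleaned(a3,d3) ✗  (p5,d1,a1)→cleaned(a1,d1) ✓  (p5,d1,a4)→cleaned(a4,d1) ✓  (p5,d2,a1)→cleaned(a1,d2) ✗  (p5,d3,a4)→cleaned(a4,d3) ✗
Counterexamples (restrictor triples failing the scope): 9.

9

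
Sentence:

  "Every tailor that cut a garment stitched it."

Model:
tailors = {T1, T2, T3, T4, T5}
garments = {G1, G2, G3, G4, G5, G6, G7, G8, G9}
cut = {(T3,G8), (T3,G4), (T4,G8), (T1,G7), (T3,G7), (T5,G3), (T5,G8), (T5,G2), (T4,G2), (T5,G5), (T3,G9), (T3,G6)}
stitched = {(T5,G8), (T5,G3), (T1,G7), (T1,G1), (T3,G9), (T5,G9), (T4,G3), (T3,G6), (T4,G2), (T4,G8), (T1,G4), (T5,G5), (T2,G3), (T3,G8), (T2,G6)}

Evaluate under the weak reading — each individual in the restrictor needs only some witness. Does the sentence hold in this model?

True

"it" takes "a garment" as antecedent — a donkey pronoun bound across the clause boundary.
Weak reading: every tailor t with some cut-garment has at least one cut-garment g such that stitched(t,g).
Per tailor: T1:✓  T3:✓  T4:✓  T5:✓
Every tailor in the restrictor has a witness.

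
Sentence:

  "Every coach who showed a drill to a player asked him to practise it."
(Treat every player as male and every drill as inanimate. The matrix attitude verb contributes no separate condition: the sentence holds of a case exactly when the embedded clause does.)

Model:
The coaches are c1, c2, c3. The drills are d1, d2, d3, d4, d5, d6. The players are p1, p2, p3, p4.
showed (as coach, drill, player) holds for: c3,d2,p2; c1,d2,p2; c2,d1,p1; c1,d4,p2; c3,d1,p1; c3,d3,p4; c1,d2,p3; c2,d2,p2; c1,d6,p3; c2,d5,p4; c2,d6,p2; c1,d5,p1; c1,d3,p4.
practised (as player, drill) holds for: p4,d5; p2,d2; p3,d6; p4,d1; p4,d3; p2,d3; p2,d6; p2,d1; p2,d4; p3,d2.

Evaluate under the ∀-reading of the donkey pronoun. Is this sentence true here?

False

"him" takes "a player" as antecedent and "it" takes "a drill"; both are donkey pronouns co-varying with the restrictor.
Strong reading: for every (c,d,p) with showed(c,d,p), practised(p,d).
Restrictor triples: (c1,d2,p2)→practised(p2,d2) ✓  (c1,d2,p3)→practised(p3,d2) ✓  (c1,d3,p4)→practised(p4,d3) ✓  (c1,d4,p2)→practised(p2,d4) ✓  (c1,d5,p1)→practised(p1,d5) ✗  (c1,d6,p3)→practised(p3,d6) ✓  (c2,d1,p1)→practised(p1,d1) ✗  (c2,d2,p2)→practised(p2,d2) ✓  (c2,d5,p4)→practised(p4,d5) ✓  (c2,d6,p2)→practised(p2,d6) ✓  (c3,d1,p1)→practised(p1,d1) ✗  (c3,d2,p2)→practised(p2,d2) ✓  (c3,d3,p4)→practised(p4,d3) ✓
Counterexample: (c1,d5,p1) — practised(p1,d5) does not hold.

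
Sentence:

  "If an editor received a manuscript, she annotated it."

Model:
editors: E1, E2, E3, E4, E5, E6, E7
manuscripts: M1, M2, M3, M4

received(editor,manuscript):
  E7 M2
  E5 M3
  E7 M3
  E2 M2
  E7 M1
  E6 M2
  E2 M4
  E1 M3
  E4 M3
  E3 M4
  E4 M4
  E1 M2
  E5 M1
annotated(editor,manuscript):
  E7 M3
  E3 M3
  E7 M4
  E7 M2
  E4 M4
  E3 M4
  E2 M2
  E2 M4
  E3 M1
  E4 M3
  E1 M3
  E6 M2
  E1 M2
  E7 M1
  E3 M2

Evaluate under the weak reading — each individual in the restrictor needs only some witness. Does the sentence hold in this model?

False

"it" takes "a manuscript" as antecedent — a donkey pronoun bound across the clause boundary.
Weak reading: every editor e with some received-manuscript has at least one received-manuscript m such that annotated(e,m).
Per editor: E1:✓  E2:✓  E3:✓  E4:✓  E5:✗  E6:✓  E7:✓
E5 has no witness among its received-manuscripts.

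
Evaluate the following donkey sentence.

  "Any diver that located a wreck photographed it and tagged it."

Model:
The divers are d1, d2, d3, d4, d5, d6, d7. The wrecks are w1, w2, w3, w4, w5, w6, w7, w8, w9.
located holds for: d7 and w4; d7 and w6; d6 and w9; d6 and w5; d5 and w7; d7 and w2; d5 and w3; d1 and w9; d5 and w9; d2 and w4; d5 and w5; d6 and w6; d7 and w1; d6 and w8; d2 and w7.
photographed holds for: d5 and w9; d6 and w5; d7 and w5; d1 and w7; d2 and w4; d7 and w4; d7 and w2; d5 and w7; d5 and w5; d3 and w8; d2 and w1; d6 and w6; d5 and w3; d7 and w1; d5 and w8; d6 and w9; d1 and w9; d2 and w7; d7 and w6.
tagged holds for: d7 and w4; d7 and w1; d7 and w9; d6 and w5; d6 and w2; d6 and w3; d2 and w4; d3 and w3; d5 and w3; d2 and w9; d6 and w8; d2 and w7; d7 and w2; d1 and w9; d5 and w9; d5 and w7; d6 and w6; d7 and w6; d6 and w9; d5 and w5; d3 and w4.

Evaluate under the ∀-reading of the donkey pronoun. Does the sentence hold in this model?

"it" takes "a wreck" as antecedent — a donkey pronoun bound across the clause boundary.
Strong reading: for every (d,w) with located(d,w), photographed(d,w) ∧ tagged(d,w).
Restrictor pairs: (d1,w9) ✓  (d2,w4) ✓  (d2,w7) ✓  (d5,w3) ✓  (d5,w5) ✓  (d5,w7) ✓  (d5,w9) ✓  (d6,w5) ✓  (d6,w6) ✓  (d6,w8) ✗  (d6,w9) ✓  (d7,w1) ✓  (d7,w2) ✓  (d7,w4) ✓  (d7,w6) ✓
Counterexample: (d6,w8) is in located but fails the scope.

False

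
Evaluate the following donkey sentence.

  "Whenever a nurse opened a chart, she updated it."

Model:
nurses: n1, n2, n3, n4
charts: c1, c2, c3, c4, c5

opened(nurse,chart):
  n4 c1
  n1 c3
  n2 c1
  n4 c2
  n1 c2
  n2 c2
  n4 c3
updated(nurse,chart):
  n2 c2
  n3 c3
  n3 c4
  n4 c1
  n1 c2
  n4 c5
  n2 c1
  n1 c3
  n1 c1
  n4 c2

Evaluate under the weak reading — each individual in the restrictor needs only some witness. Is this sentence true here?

"it" takes "a chart" as antecedent — a donkey pronoun bound across the clause boundary.
Weak reading: every nurse n with some opened-chart has at least one opened-chart c such that updated(n,c).
Per nurse: n1:✓  n2:✓  n4:✓
Every nurse in the restrictor has a witness.

True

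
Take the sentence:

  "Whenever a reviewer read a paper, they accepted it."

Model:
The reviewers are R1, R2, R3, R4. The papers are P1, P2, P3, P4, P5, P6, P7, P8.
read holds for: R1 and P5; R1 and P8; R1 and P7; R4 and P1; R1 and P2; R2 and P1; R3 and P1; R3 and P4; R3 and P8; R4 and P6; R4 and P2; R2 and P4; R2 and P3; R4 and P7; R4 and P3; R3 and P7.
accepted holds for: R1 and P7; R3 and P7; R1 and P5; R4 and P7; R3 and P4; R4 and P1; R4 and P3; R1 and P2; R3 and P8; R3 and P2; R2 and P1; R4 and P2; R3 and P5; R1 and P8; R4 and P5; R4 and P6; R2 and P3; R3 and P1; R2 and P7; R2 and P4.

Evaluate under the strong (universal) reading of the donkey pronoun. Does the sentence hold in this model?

True

"it" takes "a paper" as antecedent — a donkey pronoun bound across the clause boundary.
Strong reading: for every (r,p) with read(r,p), accepted(r,p).
Restrictor pairs: (R1,P2) ✓  (R1,P5) ✓  (R1,P7) ✓  (R1,P8) ✓  (R2,P1) ✓  (R2,P3) ✓  (R2,P4) ✓  (R3,P1) ✓  (R3,P4) ✓  (R3,P7) ✓  (R3,P8) ✓  (R4,P1) ✓  (R4,P2) ✓  (R4,P3) ✓  (R4,P6) ✓  (R4,P7) ✓
Every restrictor pair satisfies the scope.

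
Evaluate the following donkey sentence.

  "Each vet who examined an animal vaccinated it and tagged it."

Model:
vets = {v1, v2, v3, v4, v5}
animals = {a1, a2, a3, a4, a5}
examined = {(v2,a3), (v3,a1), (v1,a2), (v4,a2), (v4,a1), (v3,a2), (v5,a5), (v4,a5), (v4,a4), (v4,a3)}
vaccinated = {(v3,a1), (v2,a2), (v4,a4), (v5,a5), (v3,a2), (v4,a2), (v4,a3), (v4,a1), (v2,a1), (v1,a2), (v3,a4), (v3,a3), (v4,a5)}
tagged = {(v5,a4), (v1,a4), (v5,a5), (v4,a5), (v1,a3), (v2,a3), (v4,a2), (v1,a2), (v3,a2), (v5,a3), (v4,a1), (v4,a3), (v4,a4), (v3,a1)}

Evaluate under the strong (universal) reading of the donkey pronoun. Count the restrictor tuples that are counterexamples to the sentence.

1

"it" takes "an animal" as antecedent — a donkey pronoun bound across the clause boundary.
Strong reading: for every (v,a) with examined(v,a), vaccinated(v,a) ∧ tagged(v,a).
Restrictor pairs: (v1,a2) ✓  (v2,a3) ✗  (v3,a1) ✓  (v3,a2) ✓  (v4,a1) ✓  (v4,a2) ✓  (v4,a3) ✓  (v4,a4) ✓  (v4,a5) ✓  (v5,a5) ✓
Counterexamples (restrictor pairs failing the scope): 1.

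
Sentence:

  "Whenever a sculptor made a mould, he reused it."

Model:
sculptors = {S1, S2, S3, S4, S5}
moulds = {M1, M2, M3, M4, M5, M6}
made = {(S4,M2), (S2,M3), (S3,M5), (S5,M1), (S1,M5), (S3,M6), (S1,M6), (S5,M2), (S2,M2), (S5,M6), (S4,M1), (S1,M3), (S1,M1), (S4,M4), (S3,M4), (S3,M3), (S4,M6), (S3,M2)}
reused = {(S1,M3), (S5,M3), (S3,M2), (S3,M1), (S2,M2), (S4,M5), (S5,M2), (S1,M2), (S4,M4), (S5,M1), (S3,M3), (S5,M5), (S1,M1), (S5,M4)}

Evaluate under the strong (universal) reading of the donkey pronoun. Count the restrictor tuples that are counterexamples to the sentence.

10

"it" takes "a mould" as antecedent — a donkey pronoun bound across the clause boundary.
Strong reading: for every (s,m) with made(s,m), reused(s,m).
Restrictor pairs: (S1,M1) ✓  (S1,M3) ✓  (S1,M5) ✗  (S1,M6) ✗  (S2,M2) ✓  (S2,M3) ✗  (S3,M2) ✓  (S3,M3) ✓  (S3,M4) ✗  (S3,M5) ✗  (S3,M6) ✗  (S4,M1) ✗  (S4,M2) ✗  (S4,M4) ✓  (S4,M6) ✗  (S5,M1) ✓  (S5,M2) ✓  (S5,M6) ✗
Counterexamples (restrictor pairs failing the scope): 10.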